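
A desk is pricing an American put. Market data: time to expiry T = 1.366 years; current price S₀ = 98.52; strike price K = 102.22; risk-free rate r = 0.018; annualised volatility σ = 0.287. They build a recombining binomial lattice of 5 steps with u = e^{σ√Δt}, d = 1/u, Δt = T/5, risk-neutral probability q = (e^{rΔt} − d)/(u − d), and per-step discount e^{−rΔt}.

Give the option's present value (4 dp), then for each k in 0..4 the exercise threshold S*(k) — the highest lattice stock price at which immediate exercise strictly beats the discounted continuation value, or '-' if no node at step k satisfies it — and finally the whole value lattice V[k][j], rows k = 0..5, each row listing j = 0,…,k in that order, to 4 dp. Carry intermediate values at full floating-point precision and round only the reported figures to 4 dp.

Δt=0.27320  u=1.16185  d=0.86070  q=0.47894  discount=0.99509
step 5 (expiry): payoffs max(K−S,0) = 55.6849 39.4029 17.4240 0.0000 0.0000 0.0000
step 4: (k=4,j=0): S=54.0666, (K−S)⁺=48.1534, hold=47.6519 ⇒ V=48.1534 exercise | (k=4,j=1): S=72.9838, (K−S)⁺=29.2362, hold=28.7347 ⇒ V=29.2362 exercise | (k=4,j=2): S=98.5200, (K−S)⁺=3.7000, hold=9.0344 ⇒ V=9.0344 continue | (k=4,j=3): S=132.9909, (K−S)⁺=0.0000, hold=0.0000 ⇒ V=0.0000 continue | (k=4,j=4): S=179.5228, (K−S)⁺=0.0000, hold=0.0000 ⇒ V=0.0000 continue  boundary S*=72.9838
step 3: (k=3,j=0): S=62.8171, (K−S)⁺=39.4029, hold=38.9014 ⇒ V=39.4029 exercise | (k=3,j=1): S=84.7960, (K−S)⁺=17.4240, hold=19.4648 ⇒ V=19.4648 continue | (k=3,j=2): S=114.4651, (K−S)⁺=0.0000, hold=4.6844 ⇒ V=4.6844 continue | (k=3,j=3): S=154.5151, (K−S)⁺=0.0000, hold=0.0000 ⇒ V=0.0000 continue  boundary S*=62.8171
step 2: (k=2,j=0): S=72.9838, (K−S)⁺=29.2362, hold=29.7074 ⇒ V=29.7074 continue | (k=2,j=1): S=98.5200, (K−S)⁺=3.7000, hold=12.3252 ⇒ V=12.3252 continue | (k=2,j=2): S=132.9909, (K−S)⁺=0.0000, hold=2.4289 ⇒ V=2.4289 continue  boundary S*=-
step 1: (k=1,j=0): S=84.7960, (K−S)⁺=17.4240, hold=21.2775 ⇒ V=21.2775 continue | (k=1,j=1): S=114.4651, (K−S)⁺=0.0000, hold=7.5483 ⇒ V=7.5483 continue  boundary S*=-
step 0: (k=0,j=0): S=98.5200, (K−S)⁺=3.7000, hold=14.6299 ⇒ V=14.6299 continue  boundary S*=-

price = 14.6299
boundary = - - - 62.8171 72.9838
tree:
14.6299
21.2775 7.5483
29.7074 12.3252 2.4289
39.4029 19.4648 4.6844 0.0000
48.1534 29.2362 9.0344 0.0000 0.0000
55.6849 39.4029 17.4240 0.0000 0.0000 0.0000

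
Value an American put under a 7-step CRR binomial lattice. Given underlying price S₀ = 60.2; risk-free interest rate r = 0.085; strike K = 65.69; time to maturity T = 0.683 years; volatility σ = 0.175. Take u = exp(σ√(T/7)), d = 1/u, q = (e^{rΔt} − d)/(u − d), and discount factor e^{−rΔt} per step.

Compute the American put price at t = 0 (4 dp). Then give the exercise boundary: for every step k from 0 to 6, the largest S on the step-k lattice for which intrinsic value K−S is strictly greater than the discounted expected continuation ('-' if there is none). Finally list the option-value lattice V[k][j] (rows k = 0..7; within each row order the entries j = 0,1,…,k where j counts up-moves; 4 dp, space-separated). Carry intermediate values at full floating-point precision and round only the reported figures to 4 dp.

Δt=0.09757, u=1.05619, d=0.94680, q=0.56247, disc=e^(-rΔt)=0.99174
k=7 terminal: V=max(K-S,0) → 24.6303 19.8868 14.5953 8.6924 2.1076 0.0000 0.0000 0.0000
k=6: j=0 S=43.3666 intr=22.3234 cont=21.7808 V=22.3234[EX]; j=1 S=48.3767 intr=17.3133 cont=16.7708 V=17.3133[EX]; j=2 S=53.9655 intr=11.7245 cont=11.1820 V=11.7245[EX]; j=3 S=60.2000 intr=5.4900 cont=4.9474 V=5.4900[EX]; j=4 S=67.1548 intr=0.0000 cont=0.9145 V=0.9145[hold]; j=5 S=74.9130 intr=0.0000 cont=0.0000 V=0.0000[hold]; j=6 S=83.5675 intr=0.0000 cont=0.0000 V=0.0000[hold]  S*(6)=60.2000
k=5: j=0 S=45.8032 intr=19.8868 cont=19.3443 V=19.8868[EX]; j=1 S=51.0947 intr=14.5953 cont=14.0527 V=14.5953[EX]; j=2 S=56.9976 intr=8.6924 cont=8.1499 V=8.6924[EX]; j=3 S=63.5824 intr=2.1076 cont=2.8923 V=2.8923[hold]; j=4 S=70.9279 intr=0.0000 cont=0.3968 V=0.3968[hold]; j=5 S=79.1220 intr=0.0000 cont=0.0000 V=0.0000[hold]  S*(5)=56.9976
k=4: j=0 S=48.3767 intr=17.3133 cont=16.7708 V=17.3133[EX]; j=1 S=53.9655 intr=11.7245 cont=11.1820 V=11.7245[EX]; j=2 S=60.2000 intr=5.4900 cont=5.3852 V=5.4900[EX]; j=3 S=67.1548 intr=0.0000 cont=1.4764 V=1.4764[hold]; j=4 S=74.9130 intr=0.0000 cont=0.1722 V=0.1722[hold]  S*(4)=60.2000
k=3: j=0 S=51.0947 intr=14.5953 cont=14.0527 V=14.5953[EX]; j=1 S=56.9976 intr=8.6924 cont=8.1499 V=8.6924[EX]; j=2 S=63.5824 intr=2.1076 cont=3.2057 V=3.2057[hold]; j=3 S=70.9279 intr=0.0000 cont=0.7367 V=0.7367[hold]  S*(3)=56.9976
k=2: j=0 S=53.9655 intr=11.7245 cont=11.1820 V=11.7245[EX]; j=1 S=60.2000 intr=5.4900 cont=5.5600 V=5.5600[hold]; j=2 S=67.1548 intr=0.0000 cont=1.8019 V=1.8019[hold]  S*(2)=53.9655
k=1: j=0 S=56.9976 intr=8.6924 cont=8.1889 V=8.6924[EX]; j=1 S=63.5824 intr=2.1076 cont=3.4177 V=3.4177[hold]  S*(1)=56.9976
k=0: j=0 S=60.2000 intr=5.4900 cont=5.6783 V=5.6783[hold]  S*(0)=-

price = 5.6783
boundary = - 56.9976 53.9655 56.9976 60.2000 56.9976 60.2000
tree:
5.6783
8.6924 3.4177
11.7245 5.5600 1.8019
14.5953 8.6924 3.2057 0.7367
17.3133 11.7245 5.4900 1.4764 0.1722
19.8868 14.5953 8.6924 2.8923 0.3968 0.0000
22.3234 17.3133 11.7245 5.4900 0.9145 0.0000 0.0000
24.6303 19.8868 14.5953 8.6924 2.1076 0.0000 0.0000 0.0000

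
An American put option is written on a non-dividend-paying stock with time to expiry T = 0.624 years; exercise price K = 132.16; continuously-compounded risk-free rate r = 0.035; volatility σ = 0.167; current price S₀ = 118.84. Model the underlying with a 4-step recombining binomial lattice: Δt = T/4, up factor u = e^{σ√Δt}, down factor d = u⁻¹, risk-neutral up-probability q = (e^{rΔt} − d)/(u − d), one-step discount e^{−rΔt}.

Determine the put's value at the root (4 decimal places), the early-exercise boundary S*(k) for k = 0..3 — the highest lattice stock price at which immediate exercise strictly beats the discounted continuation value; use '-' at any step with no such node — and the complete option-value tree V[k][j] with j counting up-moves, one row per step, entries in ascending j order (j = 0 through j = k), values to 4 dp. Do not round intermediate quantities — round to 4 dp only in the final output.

Δt=0.15600, u=1.06818, d=0.93617, q=0.52499, disc=e^(-rΔt)=0.99455
k=4 terminal: V=max(K-S,0) → 40.8793 28.0072 13.3200 0.0000 0.0000
k=3: j=0 S=97.5045 intr=34.6555 cont=33.9358 V=34.6555[EX]; j=1 S=111.2543 intr=20.9057 cont=20.1861 V=20.9057[EX]; j=2 S=126.9429 intr=5.2171 cont=6.2927 V=6.2927[hold]; j=3 S=144.8440 intr=0.0000 cont=0.0000 V=0.0000[hold]  S*(3)=111.2543
k=2: j=0 S=104.1528 intr=28.0072 cont=27.2876 V=28.0072[EX]; j=1 S=118.8400 intr=13.3200 cont=13.1620 V=13.3200[EX]; j=2 S=135.5984 intr=0.0000 cont=2.9728 V=2.9728[hold]  S*(2)=118.8400
k=1: j=0 S=111.2543 intr=20.9057 cont=20.1861 V=20.9057[EX]; j=1 S=126.9429 intr=5.2171 cont=7.8449 V=7.8449[hold]  S*(1)=111.2543
k=0: j=0 S=118.8400 intr=13.3200 cont=13.9725 V=13.9725[hold]  S*(0)=-

price = 13.9725
boundary = - 111.2543 118.8400 111.2543
tree:
13.9725
20.9057 7.8449
28.0072 13.3200 2.9728
34.6555 20.9057 6.2927 0.0000
40.8793 28.0072 13.3200 0.0000 0.0000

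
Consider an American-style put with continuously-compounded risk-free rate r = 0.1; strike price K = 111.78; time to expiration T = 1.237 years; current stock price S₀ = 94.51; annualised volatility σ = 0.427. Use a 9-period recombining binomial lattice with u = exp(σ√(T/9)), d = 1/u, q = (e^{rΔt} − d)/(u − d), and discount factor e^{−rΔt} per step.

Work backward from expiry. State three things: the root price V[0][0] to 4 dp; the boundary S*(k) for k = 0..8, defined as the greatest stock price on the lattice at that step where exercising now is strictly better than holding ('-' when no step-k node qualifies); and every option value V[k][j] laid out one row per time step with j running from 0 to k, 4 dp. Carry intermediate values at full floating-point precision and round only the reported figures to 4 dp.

price = 23.2063
boundary = - - 68.8615 58.7796 68.8615 80.6728 68.8615 80.6728 94.5100
tree:
23.2063
32.0338 15.1573
42.9185 22.2030 8.6405
53.0004 31.4630 13.7010 3.8983
61.6063 42.9185 21.0549 6.8411 1.1097
68.9522 53.0004 31.1072 11.7417 2.2068 0.0607
75.2226 61.6063 42.9185 19.5457 4.3850 0.1240 0.0000
80.5750 68.9522 53.0004 31.1072 8.7060 0.2535 0.0000 0.0000
85.1437 75.2226 61.6063 42.9185 17.2700 0.5183 0.0000 0.0000 0.0000
89.0435 80.5750 68.9522 53.0004 31.1072 1.0594 0.0000 0.0000 0.0000 0.0000

Δt=0.13744, u=1.17152, d=0.85359, q=0.50404, disc=e^(-rΔt)=0.98635
k=9 terminal: V=max(K-S,0) → 89.0435 80.5750 68.9522 53.0004 31.1072 1.0594 0.0000 0.0000 0.0000 0.0000
k=8: j=0 S=26.6363 intr=85.1437 cont=83.6179 V=85.1437[EX]; j=1 S=36.5574 intr=75.2226 cont=73.6968 V=75.2226[EX]; j=2 S=50.1737 intr=61.6063 cont=60.0805 V=61.6063[EX]; j=3 S=68.8615 intr=42.9185 cont=41.3926 V=42.9185[EX]; j=4 S=94.5100 intr=17.2700 cont=15.7442 V=17.2700[EX]; j=5 S=129.7116 intr=0.0000 cont=0.5183 V=0.5183[hold]; j=6 S=178.0245 intr=0.0000 cont=0.0000 V=0.0000[hold]; j=7 S=244.3322 intr=0.0000 cont=0.0000 V=0.0000[hold]; j=8 S=335.3371 intr=0.0000 cont=0.0000 V=0.0000[hold]  S*(8)=94.5100
k=7: j=0 S=31.2050 intr=80.5750 cont=79.0491 V=80.5750[EX]; j=1 S=42.8278 intr=68.9522 cont=67.4264 V=68.9522[EX]; j=2 S=58.7796 intr=53.0004 cont=51.4746 V=53.0004[EX]; j=3 S=80.6728 intr=31.1072 cont=29.5813 V=31.1072[EX]; j=4 S=110.7206 intr=1.0594 cont=8.7060 V=8.7060[hold]; j=5 S=151.9600 intr=0.0000 cont=0.2535 V=0.2535[hold]; j=6 S=208.5596 intr=0.0000 cont=0.0000 V=0.0000[hold]; j=7 S=286.2406 intr=0.0000 cont=0.0000 V=0.0000[hold]  S*(7)=80.6728
k=6: j=0 S=36.5574 intr=75.2226 cont=73.6968 V=75.2226[EX]; j=1 S=50.1737 intr=61.6063 cont=60.0805 V=61.6063[EX]; j=2 S=68.8615 intr=42.9185 cont=41.3926 V=42.9185[EX]; j=3 S=94.5100 intr=17.2700 cont=19.5457 V=19.5457[hold]; j=4 S=129.7116 intr=0.0000 cont=4.3850 V=4.3850[hold]; j=5 S=178.0245 intr=0.0000 cont=0.1240 V=0.1240[hold]; j=6 S=244.3322 intr=0.0000 cont=0.0000 V=0.0000[hold]  S*(6)=68.8615
k=5: j=0 S=42.8278 intr=68.9522 cont=67.4264 V=68.9522[EX]; j=1 S=58.7796 intr=53.0004 cont=51.4746 V=53.0004[EX]; j=2 S=80.6728 intr=31.1072 cont=30.7127 V=31.1072[EX]; j=3 S=110.7206 intr=1.0594 cont=11.7417 V=11.7417[hold]; j=4 S=151.9600 intr=0.0000 cont=2.2068 V=2.2068[hold]; j=5 S=208.5596 intr=0.0000 cont=0.0607 V=0.0607[hold]  S*(5)=80.6728
k=4: j=0 S=50.1737 intr=61.6063 cont=60.0805 V=61.6063[EX]; j=1 S=68.8615 intr=42.9185 cont=41.3926 V=42.9185[EX]; j=2 S=94.5100 intr=17.2700 cont=21.0549 V=21.0549[hold]; j=3 S=129.7116 intr=0.0000 cont=6.8411 V=6.8411[hold]; j=4 S=178.0245 intr=0.0000 cont=1.1097 V=1.1097[hold]  S*(4)=68.8615
k=3: j=0 S=58.7796 intr=53.0004 cont=51.4746 V=53.0004[EX]; j=1 S=80.6728 intr=31.1072 cont=31.4630 V=31.4630[hold]; j=2 S=110.7206 intr=1.0594 cont=13.7010 V=13.7010[hold]; j=3 S=151.9600 intr=0.0000 cont=3.8983 V=3.8983[hold]  S*(3)=58.7796
k=2: j=0 S=68.8615 intr=42.9185 cont=41.5695 V=42.9185[EX]; j=1 S=94.5100 intr=17.2700 cont=22.2030 V=22.2030[hold]; j=2 S=129.7116 intr=0.0000 cont=8.6405 V=8.6405[hold]  S*(2)=68.8615
k=1: j=0 S=80.6728 intr=31.1072 cont=32.0338 V=32.0338[hold]; j=1 S=110.7206 intr=1.0594 cont=15.1573 V=15.1573[hold]  S*(1)=-
k=0: j=0 S=94.5100 intr=17.2700 cont=23.2063 V=23.2063[hold]  S*(0)=-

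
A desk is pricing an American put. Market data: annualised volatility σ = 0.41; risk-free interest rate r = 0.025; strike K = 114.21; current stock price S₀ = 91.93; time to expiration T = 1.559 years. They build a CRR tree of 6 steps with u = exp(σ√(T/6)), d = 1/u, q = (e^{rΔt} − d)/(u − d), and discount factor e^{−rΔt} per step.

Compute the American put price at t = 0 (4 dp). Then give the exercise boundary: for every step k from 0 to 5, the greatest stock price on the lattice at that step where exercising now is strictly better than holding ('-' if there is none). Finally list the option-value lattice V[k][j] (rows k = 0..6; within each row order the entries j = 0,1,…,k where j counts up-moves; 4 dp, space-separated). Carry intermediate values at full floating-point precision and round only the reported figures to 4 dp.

Δt=0.25983  u=1.23244  d=0.81140  q=0.46342  discount=0.99353
step 6 (expiry): payoffs max(K−S,0) = 87.9756 74.3626 53.6859 22.2800 0.0000 0.0000 0.0000
step 5: (k=5,j=0): S=32.3322, (K−S)⁺=81.8778, hold=81.1383 ⇒ V=81.8778 exercise | (k=5,j=1): S=49.1093, (K−S)⁺=65.1007, hold=64.3612 ⇒ V=65.1007 exercise | (k=5,j=2): S=74.5921, (K−S)⁺=39.6179, hold=38.8784 ⇒ V=39.6179 exercise | (k=5,j=3): S=113.2979, (K−S)⁺=0.9121, hold=11.8776 ⇒ V=11.8776 continue | (k=5,j=4): S=172.0880, (K−S)⁺=0.0000, hold=0.0000 ⇒ V=0.0000 continue | (k=5,j=5): S=261.3842, (K−S)⁺=0.0000, hold=0.0000 ⇒ V=0.0000 continue  boundary S*=74.5921
step 4: (k=4,j=0): S=39.8474, (K−S)⁺=74.3626, hold=73.6232 ⇒ V=74.3626 exercise | (k=4,j=1): S=60.5241, (K−S)⁺=53.6859, hold=52.9464 ⇒ V=53.6859 exercise | (k=4,j=2): S=91.9300, (K−S)⁺=22.2800, hold=26.5892 ⇒ V=26.5892 continue | (k=4,j=3): S=139.6324, (K−S)⁺=0.0000, hold=6.3320 ⇒ V=6.3320 continue | (k=4,j=4): S=212.0874, (K−S)⁺=0.0000, hold=0.0000 ⇒ V=0.0000 continue  boundary S*=60.5241
step 3: (k=3,j=0): S=49.1093, (K−S)⁺=65.1007, hold=64.3612 ⇒ V=65.1007 exercise | (k=3,j=1): S=74.5921, (K−S)⁺=39.6179, hold=40.8625 ⇒ V=40.8625 continue | (k=3,j=2): S=113.2979, (K−S)⁺=0.9121, hold=17.0903 ⇒ V=17.0903 continue | (k=3,j=3): S=172.0880, (K−S)⁺=0.0000, hold=3.3756 ⇒ V=3.3756 continue  boundary S*=49.1093
step 2: (k=2,j=0): S=60.5241, (K−S)⁺=53.6859, hold=53.5194 ⇒ V=53.6859 exercise | (k=2,j=1): S=91.9300, (K−S)⁺=22.2800, hold=29.6527 ⇒ V=29.6527 continue | (k=2,j=2): S=139.6324, (K−S)⁺=0.0000, hold=10.6651 ⇒ V=10.6651 continue  boundary S*=60.5241
step 1: (k=1,j=0): S=74.5921, (K−S)⁺=39.6179, hold=42.2729 ⇒ V=42.2729 continue | (k=1,j=1): S=113.2979, (K−S)⁺=0.9121, hold=20.7185 ⇒ V=20.7185 continue  boundary S*=-
step 0: (k=0,j=0): S=91.9300, (K−S)⁺=22.2800, hold=32.0751 ⇒ V=32.0751 continue  boundary S*=-

price = 32.0751
boundary = - - 60.5241 49.1093 60.5241 74.5921
tree:
32.0751
42.2729 20.7185
53.6859 29.6527 10.6651
65.1007 40.8625 17.0903 3.3756
74.3626 53.6859 26.5892 6.3320 0.0000
81.8778 65.1007 39.6179 11.8776 0.0000 0.0000
87.9756 74.3626 53.6859 22.2800 0.0000 0.0000 0.0000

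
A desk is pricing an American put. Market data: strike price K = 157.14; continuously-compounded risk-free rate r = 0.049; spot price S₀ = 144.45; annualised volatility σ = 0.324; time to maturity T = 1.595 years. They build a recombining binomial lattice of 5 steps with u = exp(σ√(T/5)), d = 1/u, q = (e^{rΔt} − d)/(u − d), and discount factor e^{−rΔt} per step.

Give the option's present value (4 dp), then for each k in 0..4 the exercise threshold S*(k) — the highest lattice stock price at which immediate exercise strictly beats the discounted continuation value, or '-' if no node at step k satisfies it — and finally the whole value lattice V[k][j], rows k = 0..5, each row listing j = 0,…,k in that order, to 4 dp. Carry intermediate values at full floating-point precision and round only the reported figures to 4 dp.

Δt=0.31900  u=1.20081  d=0.83277  q=0.49718  discount=0.98449
step 5 (expiry): payoffs max(K−S,0) = 99.2841 73.7151 36.8461 0.0000 0.0000 0.0000
step 4: (k=4,j=0): S=69.4739, (K−S)⁺=87.6661, hold=85.2289 ⇒ V=87.6661 exercise | (k=4,j=1): S=100.1774, (K−S)⁺=56.9626, hold=54.5255 ⇒ V=56.9626 exercise | (k=4,j=2): S=144.4500, (K−S)⁺=12.6900, hold=18.2395 ⇒ V=18.2395 continue | (k=4,j=3): S=208.2885, (K−S)⁺=0.0000, hold=0.0000 ⇒ V=0.0000 continue | (k=4,j=4): S=300.3400, (K−S)⁺=0.0000, hold=0.0000 ⇒ V=0.0000 continue  boundary S*=100.1774
step 3: (k=3,j=0): S=83.4249, (K−S)⁺=73.7151, hold=71.2779 ⇒ V=73.7151 exercise | (k=3,j=1): S=120.2939, (K−S)⁺=36.8461, hold=37.1253 ⇒ V=37.1253 continue | (k=3,j=2): S=173.4569, (K−S)⁺=0.0000, hold=9.0289 ⇒ V=9.0289 continue | (k=3,j=3): S=250.1148, (K−S)⁺=0.0000, hold=0.0000 ⇒ V=0.0000 continue  boundary S*=83.4249
step 2: (k=2,j=0): S=100.1774, (K−S)⁺=56.9626, hold=54.6621 ⇒ V=56.9626 exercise | (k=2,j=1): S=144.4500, (K−S)⁺=12.6900, hold=22.7971 ⇒ V=22.7971 continue | (k=2,j=2): S=208.2885, (K−S)⁺=0.0000, hold=4.4695 ⇒ V=4.4695 continue  boundary S*=100.1774
step 1: (k=1,j=0): S=120.2939, (K−S)⁺=36.8461, hold=39.3561 ⇒ V=39.3561 continue | (k=1,j=1): S=173.4569, (K−S)⁺=0.0000, hold=13.4726 ⇒ V=13.4726 continue  boundary S*=-
step 0: (k=0,j=0): S=144.4500, (K−S)⁺=12.6900, hold=26.0765 ⇒ V=26.0765 continue  boundary S*=-

price = 26.0765
boundary = - - 100.1774 83.4249 100.1774
tree:
26.0765
39.3561 13.4726
56.9626 22.7971 4.4695
73.7151 37.1253 9.0289 0.0000
87.6661 56.9626 18.2395 0.0000 0.0000
99.2841 73.7151 36.8461 0.0000 0.0000 0.0000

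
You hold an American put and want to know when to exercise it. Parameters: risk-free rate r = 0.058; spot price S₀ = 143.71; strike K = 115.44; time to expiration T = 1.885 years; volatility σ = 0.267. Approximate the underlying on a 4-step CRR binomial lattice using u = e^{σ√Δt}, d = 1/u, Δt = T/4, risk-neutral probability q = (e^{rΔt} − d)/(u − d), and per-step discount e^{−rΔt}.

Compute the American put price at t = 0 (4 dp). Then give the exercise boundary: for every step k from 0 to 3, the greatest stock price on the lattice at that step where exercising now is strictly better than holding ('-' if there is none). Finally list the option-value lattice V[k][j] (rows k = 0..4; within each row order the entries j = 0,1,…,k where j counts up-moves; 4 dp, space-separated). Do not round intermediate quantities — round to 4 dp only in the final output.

price = 5.4693
boundary = - - - 82.9244
tree:
5.4693
10.2359 1.5196
18.6219 3.3192 0.0000
32.5156 7.2496 0.0000 0.0000
46.4031 15.8343 0.0000 0.0000 0.0000

Δt=0.47125, u=1.20116, d=0.83253, q=0.52947, disc=e^(-rΔt)=0.97304
k=4 terminal: V=max(K-S,0) → 46.4031 15.8343 0.0000 0.0000 0.0000
k=3: j=0 S=82.9244 intr=32.5156 cont=29.4030 V=32.5156[EX]; j=1 S=119.6425 intr=0.0000 cont=7.2496 V=7.2496[hold]; j=2 S=172.6190 intr=0.0000 cont=0.0000 V=0.0000[hold]; j=3 S=249.0528 intr=0.0000 cont=0.0000 V=0.0000[hold]  S*(3)=82.9244
k=2: j=0 S=99.6057 intr=15.8343 cont=18.6219 V=18.6219[hold]; j=1 S=143.7100 intr=0.0000 cont=3.3192 V=3.3192[hold]; j=2 S=207.3433 intr=0.0000 cont=0.0000 V=0.0000[hold]  S*(2)=-
k=1: j=0 S=119.6425 intr=0.0000 cont=10.2359 V=10.2359[hold]; j=1 S=172.6190 intr=0.0000 cont=1.5196 V=1.5196[hold]  S*(1)=-
k=0: j=0 S=143.7100 intr=0.0000 cont=5.4693 V=5.4693[hold]  S*(0)=-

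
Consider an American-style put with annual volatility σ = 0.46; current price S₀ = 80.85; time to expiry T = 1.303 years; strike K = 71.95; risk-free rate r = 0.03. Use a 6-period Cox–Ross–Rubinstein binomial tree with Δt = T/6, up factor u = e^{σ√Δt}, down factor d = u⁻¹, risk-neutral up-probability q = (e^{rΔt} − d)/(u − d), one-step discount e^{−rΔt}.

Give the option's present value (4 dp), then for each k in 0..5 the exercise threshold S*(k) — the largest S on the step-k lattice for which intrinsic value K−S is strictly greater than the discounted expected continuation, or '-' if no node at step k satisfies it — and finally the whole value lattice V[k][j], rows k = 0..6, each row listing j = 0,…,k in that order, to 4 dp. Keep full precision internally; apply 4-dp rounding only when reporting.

price = 10.8181
boundary = - - - - 34.2996 42.4998
tree:
10.8181
15.6806 5.3031
21.9765 8.5634 1.5775
29.5295 13.4830 2.9499 0.0000
37.6504 20.4809 5.5162 0.0000 0.0000
44.2684 29.4502 10.3153 0.0000 0.0000 0.0000
49.6094 37.6504 19.2895 0.0000 0.0000 0.0000 0.0000

Δt=0.21717, u=1.23908, d=0.80705, q=0.46174, disc=e^(-rΔt)=0.99351
k=6 terminal: V=max(K-S,0) → 49.6094 37.6504 19.2895 0.0000 0.0000 0.0000 0.0000
k=5: j=0 S=27.6816 intr=44.2684 cont=43.8011 V=44.2684[EX]; j=1 S=42.4998 intr=29.4502 cont=28.9830 V=29.4502[EX]; j=2 S=65.2503 intr=6.6997 cont=10.3153 V=10.3153[hold]; j=3 S=100.1792 intr=0.0000 cont=0.0000 V=0.0000[hold]; j=4 S=153.8059 intr=0.0000 cont=0.0000 V=0.0000[hold]; j=5 S=236.1393 intr=0.0000 cont=0.0000 V=0.0000[hold]  S*(5)=42.4998
k=4: j=0 S=34.2996 intr=37.6504 cont=37.1831 V=37.6504[EX]; j=1 S=52.6605 intr=19.2895 cont=20.4809 V=20.4809[hold]; j=2 S=80.8500 intr=0.0000 cont=5.5162 V=5.5162[hold]; j=3 S=124.1296 intr=0.0000 cont=0.0000 V=0.0000[hold]; j=4 S=190.5771 intr=0.0000 cont=0.0000 V=0.0000[hold]  S*(4)=34.2996
k=3: j=0 S=42.4998 intr=29.4502 cont=29.5295 V=29.5295[hold]; j=1 S=65.2503 intr=6.6997 cont=13.4830 V=13.4830[hold]; j=2 S=100.1792 intr=0.0000 cont=2.9499 V=2.9499[hold]; j=3 S=153.8059 intr=0.0000 cont=0.0000 V=0.0000[hold]  S*(3)=-
k=2: j=0 S=52.6605 intr=19.2895 cont=21.9765 V=21.9765[hold]; j=1 S=80.8500 intr=0.0000 cont=8.5634 V=8.5634[hold]; j=2 S=124.1296 intr=0.0000 cont=1.5775 V=1.5775[hold]  S*(2)=-
k=1: j=0 S=65.2503 intr=6.6997 cont=15.6806 V=15.6806[hold]; j=1 S=100.1792 intr=0.0000 cont=5.3031 V=5.3031[hold]  S*(1)=-
k=0: j=0 S=80.8500 intr=0.0000 cont=10.8181 V=10.8181[hold]  S*(0)=-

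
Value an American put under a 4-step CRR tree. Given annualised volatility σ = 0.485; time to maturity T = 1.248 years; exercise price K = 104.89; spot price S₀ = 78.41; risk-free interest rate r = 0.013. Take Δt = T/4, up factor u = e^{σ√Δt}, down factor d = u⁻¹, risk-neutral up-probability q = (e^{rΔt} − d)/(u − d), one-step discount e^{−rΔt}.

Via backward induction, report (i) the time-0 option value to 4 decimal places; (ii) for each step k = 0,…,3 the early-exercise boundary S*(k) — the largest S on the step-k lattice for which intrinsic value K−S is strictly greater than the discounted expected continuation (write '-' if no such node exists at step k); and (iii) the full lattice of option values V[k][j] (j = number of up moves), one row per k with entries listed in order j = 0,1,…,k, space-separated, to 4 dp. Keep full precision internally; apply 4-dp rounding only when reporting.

price = 35.4702
boundary = - - 45.6105 59.8024
tree:
35.4702
46.9137 21.2389
59.2795 31.6149 8.2342
70.1034 45.0876 14.7663 0.0000
78.3587 59.2795 26.4800 0.0000 0.0000

params: Δt=0.31200 u=1.31115 d=0.76269 q=0.44009 e^(-rΔt)=0.99595
t_4 payoffs: 78.3587 59.2795 26.4800 0.0000 0.0000
t_3: node(3,0) S=34.7866 payoff=70.1034 vs cont=69.6788 → 70.1034 [stop]  node(3,1) S=59.8024 payoff=45.0876 vs cont=44.6631 → 45.0876 [stop]  node(3,2) S=102.8074 payoff=2.0826 vs cont=14.7663 → 14.7663 [wait]  node(3,3) S=176.7383 payoff=0.0000 vs cont=0.0000 → 0.0000 [wait]  ⇒ S*(3)=59.8024
t_2: node(2,0) S=45.6105 payoff=59.2795 vs cont=58.8549 → 59.2795 [stop]  node(2,1) S=78.4100 payoff=26.4800 vs cont=31.6149 → 31.6149 [wait]  node(2,2) S=134.7962 payoff=0.0000 vs cont=8.2342 → 8.2342 [wait]  ⇒ S*(2)=45.6105
t_1: node(1,0) S=59.8024 payoff=45.0876 vs cont=46.9137 → 46.9137 [wait]  node(1,1) S=102.8074 payoff=2.0826 vs cont=21.2389 → 21.2389 [wait]  ⇒ S*(1)=-
t_0: node(0,0) S=78.4100 payoff=26.4800 vs cont=35.4702 → 35.4702 [wait]  ⇒ S*(0)=-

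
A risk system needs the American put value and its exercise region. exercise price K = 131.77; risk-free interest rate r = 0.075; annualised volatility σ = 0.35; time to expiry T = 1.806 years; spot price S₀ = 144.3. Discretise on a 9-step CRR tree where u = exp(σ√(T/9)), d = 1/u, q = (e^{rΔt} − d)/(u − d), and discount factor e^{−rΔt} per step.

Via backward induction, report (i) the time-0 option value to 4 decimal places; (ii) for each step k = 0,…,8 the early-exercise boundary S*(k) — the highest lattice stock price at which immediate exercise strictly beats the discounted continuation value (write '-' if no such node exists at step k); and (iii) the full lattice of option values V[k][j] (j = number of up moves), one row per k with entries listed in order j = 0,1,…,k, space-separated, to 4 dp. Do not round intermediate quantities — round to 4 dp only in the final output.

price = 13.9528
boundary = - - - 90.1557 77.0730 90.1557 77.0730 90.1557 105.4591
tree:
13.9528
20.6710 7.8889
29.7908 12.4910 3.6854
41.6143 19.2750 6.3202 1.2539
54.6970 28.8449 10.6194 2.3621 0.2225
65.8813 41.6143 17.3885 4.4071 0.4601 0.0000
75.4426 54.6970 27.5288 8.1265 0.9513 0.0000 0.0000
83.6164 65.8813 41.6143 14.7639 1.9670 0.0000 0.0000 0.0000
90.6041 75.4426 54.6970 26.3109 4.0671 0.0000 0.0000 0.0000 0.0000
96.5778 83.6164 65.8813 41.6143 8.4097 0.0000 0.0000 0.0000 0.0000 0.0000

params: Δt=0.20067 u=1.16974 d=0.85489 q=0.50904 e^(-rΔt)=0.98506
t_9 payoffs: 96.5778 83.6164 65.8813 41.6143 8.4097 0.0000 0.0000 0.0000 0.0000 0.0000
t_8: node(8,0) S=41.1659 payoff=90.6041 vs cont=88.6358 → 90.6041 [stop]  node(8,1) S=56.3274 payoff=75.4426 vs cont=73.4743 → 75.4426 [stop]  node(8,2) S=77.0730 payoff=54.6970 vs cont=52.7287 → 54.6970 [stop]  node(8,3) S=105.4591 payoff=26.3109 vs cont=24.3426 → 26.3109 [stop]  node(8,4) S=144.3000 payoff=0.0000 vs cont=4.0671 → 4.0671 [wait]  node(8,5) S=197.4460 payoff=0.0000 vs cont=0.0000 → 0.0000 [wait]  node(8,6) S=270.1659 payoff=0.0000 vs cont=0.0000 → 0.0000 [wait]  node(8,7) S=369.6686 payoff=0.0000 vs cont=0.0000 → 0.0000 [wait]  node(8,8) S=505.8184 payoff=0.0000 vs cont=0.0000 → 0.0000 [wait]  ⇒ S*(8)=105.4591
t_7: node(7,0) S=48.1536 payoff=83.6164 vs cont=81.6481 → 83.6164 [stop]  node(7,1) S=65.8887 payoff=65.8813 vs cont=63.9130 → 65.8813 [stop]  node(7,2) S=90.1557 payoff=41.6143 vs cont=39.6460 → 41.6143 [stop]  node(7,3) S=123.3603 payoff=8.4097 vs cont=14.7639 → 14.7639 [wait]  node(7,4) S=168.7941 payoff=0.0000 vs cont=1.9670 → 1.9670 [wait]  node(7,5) S=230.9614 payoff=0.0000 vs cont=0.0000 → 0.0000 [wait]  node(7,6) S=316.0251 payoff=0.0000 vs cont=0.0000 → 0.0000 [wait]  node(7,7) S=432.4179 payoff=0.0000 vs cont=0.0000 → 0.0000 [wait]  ⇒ S*(7)=90.1557
t_6: node(6,0) S=56.3274 payoff=75.4426 vs cont=73.4743 → 75.4426 [stop]  node(6,1) S=77.0730 payoff=54.6970 vs cont=52.7287 → 54.6970 [stop]  node(6,2) S=105.4591 payoff=26.3109 vs cont=27.5288 → 27.5288 [wait]  node(6,3) S=144.3000 payoff=0.0000 vs cont=8.1265 → 8.1265 [wait]  node(6,4) S=197.4460 payoff=0.0000 vs cont=0.9513 → 0.9513 [wait]  node(6,5) S=270.1659 payoff=0.0000 vs cont=0.0000 → 0.0000 [wait]  node(6,6) S=369.6686 payoff=0.0000 vs cont=0.0000 → 0.0000 [wait]  ⇒ S*(6)=77.0730
t_5: node(5,0) S=65.8887 payoff=65.8813 vs cont=63.9130 → 65.8813 [stop]  node(5,1) S=90.1557 payoff=41.6143 vs cont=40.2567 → 41.6143 [stop]  node(5,2) S=123.3603 payoff=8.4097 vs cont=17.3885 → 17.3885 [wait]  node(5,3) S=168.7941 payoff=0.0000 vs cont=4.4071 → 4.4071 [wait]  node(5,4) S=230.9614 payoff=0.0000 vs cont=0.4601 → 0.4601 [wait]  node(5,5) S=316.0251 payoff=0.0000 vs cont=0.0000 → 0.0000 [wait]  ⇒ S*(5)=90.1557
t_4: node(4,0) S=77.0730 payoff=54.6970 vs cont=52.7287 → 54.6970 [stop]  node(4,1) S=105.4591 payoff=26.3109 vs cont=28.8449 → 28.8449 [wait]  node(4,2) S=144.3000 payoff=0.0000 vs cont=10.6194 → 10.6194 [wait]  node(4,3) S=197.4460 payoff=0.0000 vs cont=2.3621 → 2.3621 [wait]  node(4,4) S=270.1659 payoff=0.0000 vs cont=0.2225 → 0.2225 [wait]  ⇒ S*(4)=77.0730
t_3: node(3,0) S=90.1557 payoff=41.6143 vs cont=40.9167 → 41.6143 [stop]  node(3,1) S=123.3603 payoff=8.4097 vs cont=19.2750 → 19.2750 [wait]  node(3,2) S=168.7941 payoff=0.0000 vs cont=6.3202 → 6.3202 [wait]  node(3,3) S=230.9614 payoff=0.0000 vs cont=1.2539 → 1.2539 [wait]  ⇒ S*(3)=90.1557
t_2: node(2,0) S=105.4591 payoff=26.3109 vs cont=29.7908 → 29.7908 [wait]  node(2,1) S=144.3000 payoff=0.0000 vs cont=12.4910 → 12.4910 [wait]  node(2,2) S=197.4460 payoff=0.0000 vs cont=3.6854 → 3.6854 [wait]  ⇒ S*(2)=-
t_1: node(1,0) S=123.3603 payoff=8.4097 vs cont=20.6710 → 20.6710 [wait]  node(1,1) S=168.7941 payoff=0.0000 vs cont=7.8889 → 7.8889 [wait]  ⇒ S*(1)=-
t_0: node(0,0) S=144.3000 payoff=0.0000 vs cont=13.9528 → 13.9528 [wait]  ⇒ S*(0)=-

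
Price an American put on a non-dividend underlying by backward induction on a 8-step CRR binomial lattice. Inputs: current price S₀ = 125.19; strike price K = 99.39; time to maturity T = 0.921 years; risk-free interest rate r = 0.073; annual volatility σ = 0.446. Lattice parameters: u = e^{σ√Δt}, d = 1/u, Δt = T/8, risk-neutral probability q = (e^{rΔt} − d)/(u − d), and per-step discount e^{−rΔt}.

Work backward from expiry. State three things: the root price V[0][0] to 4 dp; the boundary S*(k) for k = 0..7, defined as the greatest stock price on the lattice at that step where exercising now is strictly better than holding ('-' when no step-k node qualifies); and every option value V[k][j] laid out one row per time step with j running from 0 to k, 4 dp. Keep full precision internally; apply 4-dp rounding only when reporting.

price = 7.0902
boundary = - - - - 68.3417 58.7442 68.3417 79.5072
tree:
7.0902
10.7223 3.4323
15.7994 5.6229 1.2116
22.5680 9.0272 2.1767 0.2280
31.0483 14.1309 3.8711 0.4508 0.0000
40.6458 21.4105 6.7981 0.8915 0.0000 0.0000
48.8955 31.0483 11.7488 1.7629 0.0000 0.0000 0.0000
55.9867 40.6458 19.8828 3.4859 0.0000 0.0000 0.0000 0.0000
62.0820 48.8955 31.0483 6.8930 0.0000 0.0000 0.0000 0.0000 0.0000

Δt=0.11513  u=1.16338  d=0.85957  q=0.49002  discount=0.99163
step 8 (expiry): payoffs max(K−S,0) = 62.0820 48.8955 31.0483 6.8930 0.0000 0.0000 0.0000 0.0000 0.0000
step 7: (k=7,j=0): S=43.4033, (K−S)⁺=55.9867, hold=55.1549 ⇒ V=55.9867 exercise | (k=7,j=1): S=58.7442, (K−S)⁺=40.6458, hold=39.8140 ⇒ V=40.6458 exercise | (k=7,j=2): S=79.5072, (K−S)⁺=19.8828, hold=19.0510 ⇒ V=19.8828 exercise | (k=7,j=3): S=107.6090, (K−S)⁺=0.0000, hold=3.4859 ⇒ V=3.4859 continue | (k=7,j=4): S=145.6433, (K−S)⁺=0.0000, hold=0.0000 ⇒ V=0.0000 continue | (k=7,j=5): S=197.1208, (K−S)⁺=0.0000, hold=0.0000 ⇒ V=0.0000 continue | (k=7,j=6): S=266.7930, (K−S)⁺=0.0000, hold=0.0000 ⇒ V=0.0000 continue | (k=7,j=7): S=361.0908, (K−S)⁺=0.0000, hold=0.0000 ⇒ V=0.0000 continue  boundary S*=79.5072
step 6: (k=6,j=0): S=50.4945, (K−S)⁺=48.8955, hold=48.0637 ⇒ V=48.8955 exercise | (k=6,j=1): S=68.3417, (K−S)⁺=31.0483, hold=30.2165 ⇒ V=31.0483 exercise | (k=6,j=2): S=92.4970, (K−S)⁺=6.8930, hold=11.7488 ⇒ V=11.7488 continue | (k=6,j=3): S=125.1900, (K−S)⁺=0.0000, hold=1.7629 ⇒ V=1.7629 continue | (k=6,j=4): S=169.4383, (K−S)⁺=0.0000, hold=0.0000 ⇒ V=0.0000 continue | (k=6,j=5): S=229.3261, (K−S)⁺=0.0000, hold=0.0000 ⇒ V=0.0000 continue | (k=6,j=6): S=310.3813, (K−S)⁺=0.0000, hold=0.0000 ⇒ V=0.0000 continue  boundary S*=68.3417
step 5: (k=5,j=0): S=58.7442, (K−S)⁺=40.6458, hold=39.8140 ⇒ V=40.6458 exercise | (k=5,j=1): S=79.5072, (K−S)⁺=19.8828, hold=21.4105 ⇒ V=21.4105 continue | (k=5,j=2): S=107.6090, (K−S)⁺=0.0000, hold=6.7981 ⇒ V=6.7981 continue | (k=5,j=3): S=145.6433, (K−S)⁺=0.0000, hold=0.8915 ⇒ V=0.8915 continue | (k=5,j=4): S=197.1208, (K−S)⁺=0.0000, hold=0.0000 ⇒ V=0.0000 continue | (k=5,j=5): S=266.7930, (K−S)⁺=0.0000, hold=0.0000 ⇒ V=0.0000 continue  boundary S*=58.7442
step 4: (k=4,j=0): S=68.3417, (K−S)⁺=31.0483, hold=30.9589 ⇒ V=31.0483 exercise | (k=4,j=1): S=92.4970, (K−S)⁺=6.8930, hold=14.1309 ⇒ V=14.1309 continue | (k=4,j=2): S=125.1900, (K−S)⁺=0.0000, hold=3.8711 ⇒ V=3.8711 continue | (k=4,j=3): S=169.4383, (K−S)⁺=0.0000, hold=0.4508 ⇒ V=0.4508 continue | (k=4,j=4): S=229.3261, (K−S)⁺=0.0000, hold=0.0000 ⇒ V=0.0000 continue  boundary S*=68.3417
step 3: (k=3,j=0): S=79.5072, (K−S)⁺=19.8828, hold=22.5680 ⇒ V=22.5680 continue | (k=3,j=1): S=107.6090, (K−S)⁺=0.0000, hold=9.0272 ⇒ V=9.0272 continue | (k=3,j=2): S=145.6433, (K−S)⁺=0.0000, hold=2.1767 ⇒ V=2.1767 continue | (k=3,j=3): S=197.1208, (K−S)⁺=0.0000, hold=0.2280 ⇒ V=0.2280 continue  boundary S*=-
step 2: (k=2,j=0): S=92.4970, (K−S)⁺=6.8930, hold=15.7994 ⇒ V=15.7994 continue | (k=2,j=1): S=125.1900, (K−S)⁺=0.0000, hold=5.6229 ⇒ V=5.6229 continue | (k=2,j=2): S=169.4383, (K−S)⁺=0.0000, hold=1.2116 ⇒ V=1.2116 continue  boundary S*=-
step 1: (k=1,j=0): S=107.6090, (K−S)⁺=0.0000, hold=10.7223 ⇒ V=10.7223 continue | (k=1,j=1): S=145.6433, (K−S)⁺=0.0000, hold=3.4323 ⇒ V=3.4323 continue  boundary S*=-
step 0: (k=0,j=0): S=125.1900, (K−S)⁺=0.0000, hold=7.0902 ⇒ V=7.0902 continue  boundary S*=-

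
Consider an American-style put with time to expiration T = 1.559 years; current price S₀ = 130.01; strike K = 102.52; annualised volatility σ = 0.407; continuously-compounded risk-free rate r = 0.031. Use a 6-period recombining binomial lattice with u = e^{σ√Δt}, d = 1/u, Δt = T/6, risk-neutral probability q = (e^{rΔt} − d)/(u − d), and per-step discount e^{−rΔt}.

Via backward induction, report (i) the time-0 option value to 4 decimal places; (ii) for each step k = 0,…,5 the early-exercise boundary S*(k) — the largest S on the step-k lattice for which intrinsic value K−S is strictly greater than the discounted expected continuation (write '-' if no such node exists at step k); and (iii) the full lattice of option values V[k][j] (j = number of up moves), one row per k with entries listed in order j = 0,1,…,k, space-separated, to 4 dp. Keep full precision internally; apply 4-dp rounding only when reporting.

price = 11.0765
boundary = - - - - 56.6990 69.7712
tree:
11.0765
16.6266 4.9506
24.2499 8.2369 1.2956
34.1126 13.4430 2.4536 0.0000
45.8210 21.3753 4.6464 0.0000 0.0000
56.4439 32.7488 8.7990 0.0000 0.0000 0.0000
65.0766 45.8210 16.6629 0.0000 0.0000 0.0000 0.0000

Δt=0.25983, u=1.23055, d=0.81264, q=0.46767, disc=e^(-rΔt)=0.99198
k=6 terminal: V=max(K-S,0) → 65.0766 45.8210 16.6629 0.0000 0.0000 0.0000 0.0000
k=5: j=0 S=46.0761 intr=56.4439 cont=55.6215 V=56.4439[EX]; j=1 S=69.7712 intr=32.7488 cont=31.9264 V=32.7488[EX]; j=2 S=105.6517 intr=0.0000 cont=8.7990 V=8.7990[hold]; j=3 S=159.9842 intr=0.0000 cont=0.0000 V=0.0000[hold]; j=4 S=242.2577 intr=0.0000 cont=0.0000 V=0.0000[hold]; j=5 S=366.8413 intr=0.0000 cont=0.0000 V=0.0000[hold]  S*(5)=69.7712
k=4: j=0 S=56.6990 intr=45.8210 cont=44.9985 V=45.8210[EX]; j=1 S=85.8571 intr=16.6629 cont=21.3753 V=21.3753[hold]; j=2 S=130.0100 intr=0.0000 cont=4.6464 V=4.6464[hold]; j=3 S=196.8690 intr=0.0000 cont=0.0000 V=0.0000[hold]; j=4 S=298.1109 intr=0.0000 cont=0.0000 V=0.0000[hold]  S*(4)=56.6990
k=3: j=0 S=69.7712 intr=32.7488 cont=34.1126 V=34.1126[hold]; j=1 S=105.6517 intr=0.0000 cont=13.4430 V=13.4430[hold]; j=2 S=159.9842 intr=0.0000 cont=2.4536 V=2.4536[hold]; j=3 S=242.2577 intr=0.0000 cont=0.0000 V=0.0000[hold]  S*(3)=-
k=2: j=0 S=85.8571 intr=16.6629 cont=24.2499 V=24.2499[hold]; j=1 S=130.0100 intr=0.0000 cont=8.2369 V=8.2369[hold]; j=2 S=196.8690 intr=0.0000 cont=1.2956 V=1.2956[hold]  S*(2)=-
k=1: j=0 S=105.6517 intr=0.0000 cont=16.6266 V=16.6266[hold]; j=1 S=159.9842 intr=0.0000 cont=4.9506 V=4.9506[hold]  S*(1)=-
k=0: j=0 S=130.0100 intr=0.0000 cont=11.0765 V=11.0765[hold]  S*(0)=-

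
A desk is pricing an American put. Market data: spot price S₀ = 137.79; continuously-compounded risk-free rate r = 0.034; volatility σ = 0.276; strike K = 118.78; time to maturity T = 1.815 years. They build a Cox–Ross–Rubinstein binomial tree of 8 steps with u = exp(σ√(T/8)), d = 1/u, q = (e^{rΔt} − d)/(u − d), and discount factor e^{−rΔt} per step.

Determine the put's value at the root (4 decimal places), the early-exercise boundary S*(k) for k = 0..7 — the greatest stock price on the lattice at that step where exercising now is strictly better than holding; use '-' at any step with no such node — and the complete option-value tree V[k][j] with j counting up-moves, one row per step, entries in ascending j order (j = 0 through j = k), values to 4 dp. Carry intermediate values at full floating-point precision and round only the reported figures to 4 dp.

Δt=0.22687, u=1.14050, d=0.87681, q=0.49655, disc=e^(-rΔt)=0.99232
k=8 terminal: V=max(K-S,0) → 70.6440 56.1681 37.3389 12.8471 0.0000 0.0000 0.0000 0.0000 0.0000
k=7: j=0 S=54.8988 intr=63.8812 cont=62.9684 V=63.8812[EX]; j=1 S=71.4085 intr=47.3715 cont=46.4587 V=47.3715[EX]; j=2 S=92.8832 intr=25.8968 cont=24.9841 V=25.8968[EX]; j=3 S=120.8159 intr=0.0000 cont=6.4182 V=6.4182[hold]; j=4 S=157.1488 intr=0.0000 cont=0.0000 V=0.0000[hold]; j=5 S=204.4082 intr=0.0000 cont=0.0000 V=0.0000[hold]; j=6 S=265.8797 intr=0.0000 cont=0.0000 V=0.0000[hold]; j=7 S=345.8376 intr=0.0000 cont=0.0000 V=0.0000[hold]  S*(7)=92.8832
k=6: j=0 S=62.6119 intr=56.1681 cont=55.2554 V=56.1681[EX]; j=1 S=81.4411 intr=37.3389 cont=36.4262 V=37.3389[EX]; j=2 S=105.9329 intr=12.8471 cont=16.1001 V=16.1001[hold]; j=3 S=137.7900 intr=0.0000 cont=3.2064 V=3.2064[hold]; j=4 S=179.2275 intr=0.0000 cont=0.0000 V=0.0000[hold]; j=5 S=233.1265 intr=0.0000 cont=0.0000 V=0.0000[hold]; j=6 S=303.2346 intr=0.0000 cont=0.0000 V=0.0000[hold]  S*(6)=81.4411
k=5: j=0 S=71.4085 intr=47.3715 cont=46.4587 V=47.3715[EX]; j=1 S=92.8832 intr=25.8968 cont=26.5869 V=26.5869[hold]; j=2 S=120.8159 intr=0.0000 cont=9.6232 V=9.6232[hold]; j=3 S=157.1488 intr=0.0000 cont=1.6019 V=1.6019[hold]; j=4 S=204.4082 intr=0.0000 cont=0.0000 V=0.0000[hold]; j=5 S=265.8797 intr=0.0000 cont=0.0000 V=0.0000[hold]  S*(5)=71.4085
k=4: j=0 S=81.4411 intr=37.3389 cont=36.7662 V=37.3389[EX]; j=1 S=105.9329 intr=12.8471 cont=18.0240 V=18.0240[hold]; j=2 S=137.7900 intr=0.0000 cont=5.5969 V=5.5969[hold]; j=3 S=179.2275 intr=0.0000 cont=0.8003 V=0.8003[hold]; j=4 S=233.1265 intr=0.0000 cont=0.0000 V=0.0000[hold]  S*(4)=81.4411
k=3: j=0 S=92.8832 intr=25.8968 cont=27.5349 V=27.5349[hold]; j=1 S=120.8159 intr=0.0000 cont=11.7623 V=11.7623[hold]; j=2 S=157.1488 intr=0.0000 cont=3.1904 V=3.1904[hold]; j=3 S=204.4082 intr=0.0000 cont=0.3998 V=0.3998[hold]  S*(3)=-
k=2: j=0 S=105.9329 intr=12.8471 cont=19.5516 V=19.5516[hold]; j=1 S=137.7900 intr=0.0000 cont=7.4483 V=7.4483[hold]; j=2 S=179.2275 intr=0.0000 cont=1.7909 V=1.7909[hold]  S*(2)=-
k=1: j=0 S=120.8159 intr=0.0000 cont=13.4377 V=13.4377[hold]; j=1 S=157.1488 intr=0.0000 cont=4.6035 V=4.6035[hold]  S*(1)=-
k=0: j=0 S=137.7900 intr=0.0000 cont=8.9815 V=8.9815[hold]  S*(0)=-

price = 8.9815
boundary = - - - - 81.4411 71.4085 81.4411 92.8832
tree:
8.9815
13.4377 4.6035
19.5516 7.4483 1.7909
27.5349 11.7623 3.1904 0.3998
37.3389 18.0240 5.5969 0.8003 0.0000
47.3715 26.5869 9.6232 1.6019 0.0000 0.0000
56.1681 37.3389 16.1001 3.2064 0.0000 0.0000 0.0000
63.8812 47.3715 25.8968 6.4182 0.0000 0.0000 0.0000 0.0000
70.6440 56.1681 37.3389 12.8471 0.0000 0.0000 0.0000 0.0000 0.0000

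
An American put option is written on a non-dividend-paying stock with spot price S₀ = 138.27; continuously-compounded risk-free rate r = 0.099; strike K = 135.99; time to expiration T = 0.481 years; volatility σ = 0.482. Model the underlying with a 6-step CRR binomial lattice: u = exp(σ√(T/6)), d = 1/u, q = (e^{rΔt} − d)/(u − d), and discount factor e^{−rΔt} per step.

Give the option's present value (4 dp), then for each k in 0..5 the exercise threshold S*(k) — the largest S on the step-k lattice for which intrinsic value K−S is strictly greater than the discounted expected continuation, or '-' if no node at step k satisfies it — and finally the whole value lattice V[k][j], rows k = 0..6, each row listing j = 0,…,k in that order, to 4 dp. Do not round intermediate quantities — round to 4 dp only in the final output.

price = 14.0527
boundary = - - - 91.8165 105.2422 91.8165
tree:
14.0527
21.4636 6.7194
31.5561 11.5141 1.9367
44.1735 19.1937 3.8659 0.0000
55.8865 30.7478 7.7168 0.0000 0.0000
66.1052 44.1735 15.4038 0.0000 0.0000 0.0000
75.0204 55.8865 30.7478 0.0000 0.0000 0.0000 0.0000

Δt=0.08017  u=1.14622  d=0.87243  q=0.49504  discount=0.99209
step 6 (expiry): payoffs max(K−S,0) = 75.0204 55.8865 30.7478 0.0000 0.0000 0.0000 0.0000
step 5: (k=5,j=0): S=69.8848, (K−S)⁺=66.1052, hold=65.0302 ⇒ V=66.1052 exercise | (k=5,j=1): S=91.8165, (K−S)⁺=44.1735, hold=43.0985 ⇒ V=44.1735 exercise | (k=5,j=2): S=120.6310, (K−S)⁺=15.3590, hold=15.4038 ⇒ V=15.4038 continue | (k=5,j=3): S=158.4882, (K−S)⁺=0.0000, hold=0.0000 ⇒ V=0.0000 continue | (k=5,j=4): S=208.2261, (K−S)⁺=0.0000, hold=0.0000 ⇒ V=0.0000 continue | (k=5,j=5): S=273.5731, (K−S)⁺=0.0000, hold=0.0000 ⇒ V=0.0000 continue  boundary S*=91.8165
step 4: (k=4,j=0): S=80.1035, (K−S)⁺=55.8865, hold=54.8115 ⇒ V=55.8865 exercise | (k=4,j=1): S=105.2422, (K−S)⁺=30.7478, hold=29.6948 ⇒ V=30.7478 exercise | (k=4,j=2): S=138.2700, (K−S)⁺=0.0000, hold=7.7168 ⇒ V=7.7168 continue | (k=4,j=3): S=181.6629, (K−S)⁺=0.0000, hold=0.0000 ⇒ V=0.0000 continue | (k=4,j=4): S=238.6736, (K−S)⁺=0.0000, hold=0.0000 ⇒ V=0.0000 continue  boundary S*=105.2422
step 3: (k=3,j=0): S=91.8165, (K−S)⁺=44.1735, hold=43.0985 ⇒ V=44.1735 exercise | (k=3,j=1): S=120.6310, (K−S)⁺=15.3590, hold=19.1937 ⇒ V=19.1937 continue | (k=3,j=2): S=158.4882, (K−S)⁺=0.0000, hold=3.8659 ⇒ V=3.8659 continue | (k=3,j=3): S=208.2261, (K−S)⁺=0.0000, hold=0.0000 ⇒ V=0.0000 continue  boundary S*=91.8165
step 2: (k=2,j=0): S=105.2422, (K−S)⁺=30.7478, hold=31.5561 ⇒ V=31.5561 continue | (k=2,j=1): S=138.2700, (K−S)⁺=0.0000, hold=11.5141 ⇒ V=11.5141 continue | (k=2,j=2): S=181.6629, (K−S)⁺=0.0000, hold=1.9367 ⇒ V=1.9367 continue  boundary S*=-
step 1: (k=1,j=0): S=120.6310, (K−S)⁺=15.3590, hold=21.4636 ⇒ V=21.4636 continue | (k=1,j=1): S=158.4882, (K−S)⁺=0.0000, hold=6.7194 ⇒ V=6.7194 continue  boundary S*=-
step 0: (k=0,j=0): S=138.2700, (K−S)⁺=0.0000, hold=14.0527 ⇒ V=14.0527 continue  boundary S*=-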